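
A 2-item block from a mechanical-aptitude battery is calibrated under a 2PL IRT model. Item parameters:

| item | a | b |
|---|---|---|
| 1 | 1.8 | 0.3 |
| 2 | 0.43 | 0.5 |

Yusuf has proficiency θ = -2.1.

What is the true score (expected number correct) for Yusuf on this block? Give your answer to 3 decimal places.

P(θ) = 1 / (1 + exp(−a(θ − b)))
P_1 = 1/(1+e^{4.3200}) = 0.0131
P_2 = 1/(1+e^{1.1180}) = 0.2464
E[score] = 0.0131 + 0.2464 = 0.2595

0.260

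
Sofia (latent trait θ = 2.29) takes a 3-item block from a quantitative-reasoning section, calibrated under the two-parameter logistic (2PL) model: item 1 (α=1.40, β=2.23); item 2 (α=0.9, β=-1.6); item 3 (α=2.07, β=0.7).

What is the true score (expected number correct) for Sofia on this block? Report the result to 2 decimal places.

2.46

P(θ) = 1 / (1 + exp(−α(θ − β)))
P_1 = 1/(1+e^{-0.0840}) = 0.5210
P_2 = 1/(1+e^{-3.5010}) = 0.9707
P_3 = 1/(1+e^{-3.2913}) = 0.9641
E[score] = 0.5210 + 0.9707 + 0.9641 = 2.4558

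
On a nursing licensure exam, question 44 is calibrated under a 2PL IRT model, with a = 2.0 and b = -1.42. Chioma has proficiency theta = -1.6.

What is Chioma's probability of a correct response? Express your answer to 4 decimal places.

P(theta) = 1 / (1 + exp(−a(theta − b)))
Exponent: 2.0 × (-1.6 − (-1.42)) = -0.3600
1/(1 + e^{0.3600}) = 0.4110

0.4110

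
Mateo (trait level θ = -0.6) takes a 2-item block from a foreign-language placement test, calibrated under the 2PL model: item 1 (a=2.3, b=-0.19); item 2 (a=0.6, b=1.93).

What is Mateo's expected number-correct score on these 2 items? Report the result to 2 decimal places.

0.46

P(θ) = 1 / (1 + exp(−a(θ − b)))
P_1 = 1/(1+e^{0.9430}) = 0.2803
P_2 = 1/(1+e^{1.5180}) = 0.1798
E[score] = 0.2803 + 0.1798 = 0.4601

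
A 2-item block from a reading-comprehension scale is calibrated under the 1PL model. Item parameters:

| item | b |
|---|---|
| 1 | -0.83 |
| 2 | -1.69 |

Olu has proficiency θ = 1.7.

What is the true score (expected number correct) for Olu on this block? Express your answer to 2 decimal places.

P(θ) = 1 / (1 + exp(−(θ − b)))
P_1 = 1/(1+e^{-2.5300}) = 0.9262
P_2 = 1/(1+e^{-3.3900}) = 0.9674
E[score] = 0.9262 + 0.9674 = 1.8936

1.89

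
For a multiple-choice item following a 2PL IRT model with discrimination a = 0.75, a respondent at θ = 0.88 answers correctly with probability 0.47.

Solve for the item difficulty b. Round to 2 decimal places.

P(θ) = 1 / (1 + exp(−a(θ − b)))
logit(0.47) = ln(0.47/0.53) = -0.1201
b = θ − logit/(a) = 0.88 − (-0.1201)/0.7500 = 1.0402

1.04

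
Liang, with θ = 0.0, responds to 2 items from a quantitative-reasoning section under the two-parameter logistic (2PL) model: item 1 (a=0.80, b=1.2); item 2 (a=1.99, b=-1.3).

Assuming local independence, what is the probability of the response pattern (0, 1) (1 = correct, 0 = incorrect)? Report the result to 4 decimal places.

0.6725

P(θ) = 1 / (1 + exp(−a(θ − b)))
P_1 = 1/(1+e^{0.9600}) = 0.2769
P_2 = 1/(1+e^{-2.5870}) = 0.9300
L = (1−P_1) × P_2 = 0.7231 × 0.9300 = 0.67252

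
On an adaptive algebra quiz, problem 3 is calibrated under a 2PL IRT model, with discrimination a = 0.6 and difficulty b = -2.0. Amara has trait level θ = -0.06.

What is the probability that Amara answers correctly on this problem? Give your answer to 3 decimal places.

P(θ) = 1 / (1 + exp(−a(θ − b)))
Exponent: 0.6 × (-0.06 − (-2.0)) = 1.1640
1/(1 + e^{-1.1640}) = 0.7621

0.762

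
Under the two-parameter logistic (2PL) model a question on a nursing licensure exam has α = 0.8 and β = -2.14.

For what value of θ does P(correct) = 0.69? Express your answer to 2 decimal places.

P(θ) = 1 / (1 + exp(−α(θ − β)))
logit = ln(0.6900/0.3100) = 0.8001
θ = β + logit/(α) = -2.14 + 0.8001/0.8000 = -1.1399

-1.14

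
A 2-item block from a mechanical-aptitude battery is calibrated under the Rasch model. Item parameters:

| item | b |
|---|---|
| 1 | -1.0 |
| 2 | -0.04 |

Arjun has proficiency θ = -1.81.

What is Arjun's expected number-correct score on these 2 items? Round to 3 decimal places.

P(θ) = 1 / (1 + exp(−(θ − b)))
P_1 = 1/(1+e^{0.8100}) = 0.3079
P_2 = 1/(1+e^{1.7700}) = 0.1455
E[score] = 0.3079 + 0.1455 = 0.4534

0.453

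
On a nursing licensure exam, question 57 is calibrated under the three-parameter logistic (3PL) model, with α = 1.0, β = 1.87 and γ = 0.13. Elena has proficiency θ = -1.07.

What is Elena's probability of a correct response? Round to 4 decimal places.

0.1737

P(θ) = γ + (1 − γ) · 1 / (1 + exp(−α(θ − β)))
Exponent: 1.0 × (-1.07 − 1.87) = -2.9400
1/(1 + e^{2.9400}) = 0.0502
P = 0.13 + 0.87 × 0.0502 = 0.1737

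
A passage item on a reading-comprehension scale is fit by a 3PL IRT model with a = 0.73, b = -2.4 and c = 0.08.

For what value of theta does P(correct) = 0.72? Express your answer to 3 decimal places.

P(theta) = c + (1 − c) · 1 / (1 + exp(−a(theta − b)))
Remove guessing floor: (0.72 − 0.08)/(1 − 0.08) = 0.6957
logit = ln(0.6957/0.3043) = 0.8267
theta = b + logit/(a) = -2.4 + 0.8267/0.7300 = -1.2676

-1.268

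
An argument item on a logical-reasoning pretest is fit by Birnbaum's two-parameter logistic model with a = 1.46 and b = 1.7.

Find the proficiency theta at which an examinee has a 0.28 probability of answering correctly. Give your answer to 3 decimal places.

P(theta) = 1 / (1 + exp(−a(theta − b)))
logit = ln(0.2800/0.7200) = -0.9445
theta = b + logit/(a) = 1.7 + (-0.9445)/1.4600 = 1.0531

1.053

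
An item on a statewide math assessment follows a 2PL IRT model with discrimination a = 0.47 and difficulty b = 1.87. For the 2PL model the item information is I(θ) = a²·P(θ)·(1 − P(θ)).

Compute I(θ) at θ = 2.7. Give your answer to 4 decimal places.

P = 1/(1+e^{-0.3901}) = 0.5963
P(1−P) = 0.5963 × 0.4037 = 0.2407
I = a² × P(1−P) = 0.47² × 0.2407 = 0.05318

0.0532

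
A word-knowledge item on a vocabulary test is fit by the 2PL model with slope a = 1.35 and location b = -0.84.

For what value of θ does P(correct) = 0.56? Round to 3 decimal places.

P(θ) = 1 / (1 + exp(−a(θ − b)))
logit = ln(0.5600/0.4400) = 0.2412
θ = b + logit/(a) = -0.84 + 0.2412/1.3500 = -0.6614

-0.661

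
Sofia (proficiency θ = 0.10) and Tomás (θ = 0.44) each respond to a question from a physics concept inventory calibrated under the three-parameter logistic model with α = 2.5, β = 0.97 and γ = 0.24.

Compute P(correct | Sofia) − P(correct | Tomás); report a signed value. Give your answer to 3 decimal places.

P(θ) = γ + (1 − γ) · 1 / (1 + exp(−α(θ − β)))
P(Sofia) = 0.3175  [exponent -2.1750]
P(Tomás) = 0.3996  [exponent -1.3250]
Difference = 0.3175 − 0.3996 = -0.0821

-0.082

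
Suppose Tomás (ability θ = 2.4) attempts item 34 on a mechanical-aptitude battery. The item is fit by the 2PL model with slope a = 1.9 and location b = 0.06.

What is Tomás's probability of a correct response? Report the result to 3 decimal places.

0.988

P(θ) = 1 / (1 + exp(−a(θ − b)))
Exponent: 1.9 × (2.4 − 0.06) = 4.4460
1/(1 + e^{-4.4460}) = 0.9884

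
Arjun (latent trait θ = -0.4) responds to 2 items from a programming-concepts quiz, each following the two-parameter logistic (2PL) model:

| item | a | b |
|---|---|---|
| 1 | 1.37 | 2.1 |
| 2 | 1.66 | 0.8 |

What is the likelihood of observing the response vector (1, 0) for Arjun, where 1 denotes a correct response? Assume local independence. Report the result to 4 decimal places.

P(θ) = 1 / (1 + exp(−a(θ − b)))
P_1 = 1/(1+e^{3.4250}) = 0.0315
P_2 = 1/(1+e^{1.9920}) = 0.1200
L = P_1 × (1−P_2) = 0.0315 × 0.8800 = 0.02774

0.0277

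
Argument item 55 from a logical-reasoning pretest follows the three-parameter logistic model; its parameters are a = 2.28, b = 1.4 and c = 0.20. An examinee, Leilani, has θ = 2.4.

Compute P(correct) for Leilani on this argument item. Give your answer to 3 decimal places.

0.926

P(θ) = c + (1 − c) · 1 / (1 + exp(−a(θ − b)))
Exponent: 2.28 × (2.4 − 1.4) = 2.2800
1/(1 + e^{-2.2800}) = 0.9072
P = 0.20 + 0.80 × 0.9072 = 0.9258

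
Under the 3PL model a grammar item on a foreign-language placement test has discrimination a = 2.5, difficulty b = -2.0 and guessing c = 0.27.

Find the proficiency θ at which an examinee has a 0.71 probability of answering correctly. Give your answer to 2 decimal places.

P(θ) = c + (1 − c) · 1 / (1 + exp(−a(θ − b)))
Remove guessing floor: (0.71 − 0.27)/(1 − 0.27) = 0.6027
logit = ln(0.6027/0.3973) = 0.4169
θ = b + logit/(a) = -2.0 + 0.4169/2.5000 = -1.8332

-1.83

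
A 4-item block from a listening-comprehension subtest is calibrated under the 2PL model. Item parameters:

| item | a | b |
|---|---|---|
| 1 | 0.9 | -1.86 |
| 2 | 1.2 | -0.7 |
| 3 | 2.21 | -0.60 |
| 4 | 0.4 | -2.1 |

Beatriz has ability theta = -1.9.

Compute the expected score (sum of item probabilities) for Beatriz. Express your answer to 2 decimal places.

1.26

P(theta) = 1 / (1 + exp(−a(theta − b)))
P_1 = 1/(1+e^{0.0360}) = 0.4910
P_2 = 1/(1+e^{1.4400}) = 0.1915
P_3 = 1/(1+e^{2.8730}) = 0.0535
P_4 = 1/(1+e^{-0.0800}) = 0.5200
E[score] = 0.4910 + 0.1915 + 0.0535 + 0.5200 = 1.2560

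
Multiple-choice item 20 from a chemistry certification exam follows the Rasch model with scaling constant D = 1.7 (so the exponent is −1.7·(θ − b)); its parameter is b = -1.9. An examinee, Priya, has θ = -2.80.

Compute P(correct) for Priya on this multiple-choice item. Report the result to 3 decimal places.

P(θ) = 1 / (1 + exp(−D·(θ − b)))
Exponent: 1.7 × (-2.80 − (-1.9)) = -1.5300
1/(1 + e^{1.5300}) = 0.1780
P = 0.1780

0.178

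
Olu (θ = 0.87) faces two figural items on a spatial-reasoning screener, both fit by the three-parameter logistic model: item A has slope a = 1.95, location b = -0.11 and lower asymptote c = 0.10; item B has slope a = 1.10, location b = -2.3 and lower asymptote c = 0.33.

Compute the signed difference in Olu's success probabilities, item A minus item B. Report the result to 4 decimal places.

-0.0961

P(θ) = c + (1 − c) · 1 / (1 + exp(−a(θ − b)))
P_A = 0.8840
P_B = 0.9801
P_A − P_B = -0.0961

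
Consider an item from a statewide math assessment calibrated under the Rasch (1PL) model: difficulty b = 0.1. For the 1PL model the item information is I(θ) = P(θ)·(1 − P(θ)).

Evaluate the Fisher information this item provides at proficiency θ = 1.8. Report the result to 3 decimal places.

P = 1/(1+e^{-1.7000}) = 0.8455
P(1−P) = 0.8455 × 0.1545 = 0.1306
I = P(1−P) = 0.13061

0.131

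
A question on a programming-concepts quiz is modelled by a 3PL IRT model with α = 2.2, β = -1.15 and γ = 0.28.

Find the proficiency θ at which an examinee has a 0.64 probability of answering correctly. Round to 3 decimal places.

P(θ) = γ + (1 − γ) · 1 / (1 + exp(−α(θ − β)))
Remove guessing floor: (0.64 − 0.28)/(1 − 0.28) = 0.5000
logit = ln(0.5000/0.5000) = 0.0000
θ = β + logit/(α) = -1.15 + 0.0000/2.2000 = -1.1500

-1.150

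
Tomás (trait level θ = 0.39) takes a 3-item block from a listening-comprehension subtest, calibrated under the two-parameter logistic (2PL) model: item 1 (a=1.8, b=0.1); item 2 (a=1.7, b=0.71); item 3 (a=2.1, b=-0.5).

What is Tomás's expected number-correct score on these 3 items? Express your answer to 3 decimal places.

P(θ) = 1 / (1 + exp(−a(θ − b)))
P_1 = 1/(1+e^{-0.5220}) = 0.6276
P_2 = 1/(1+e^{0.5440}) = 0.3673
P_3 = 1/(1+e^{-1.8690}) = 0.8663
E[score] = 0.6276 + 0.3673 + 0.8663 = 1.8612

1.861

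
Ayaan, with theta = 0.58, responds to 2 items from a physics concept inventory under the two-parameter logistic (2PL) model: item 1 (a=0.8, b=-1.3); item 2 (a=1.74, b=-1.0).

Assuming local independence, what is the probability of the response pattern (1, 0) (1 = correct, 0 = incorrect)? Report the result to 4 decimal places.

P(theta) = 1 / (1 + exp(−a(theta − b)))
P_1 = 1/(1+e^{-1.5040}) = 0.8182
P_2 = 1/(1+e^{-2.7492}) = 0.9399
L = P_1 × (1−P_2) = 0.8182 × 0.0601 = 0.04920

0.0492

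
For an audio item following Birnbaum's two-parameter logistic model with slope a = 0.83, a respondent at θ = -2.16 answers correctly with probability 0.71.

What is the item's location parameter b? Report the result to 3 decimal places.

-3.239

P(θ) = 1 / (1 + exp(−a(θ − b)))
logit(0.71) = ln(0.71/0.29) = 0.8954
b = θ − logit/(a) = -2.16 − 0.8954/0.8300 = -3.2388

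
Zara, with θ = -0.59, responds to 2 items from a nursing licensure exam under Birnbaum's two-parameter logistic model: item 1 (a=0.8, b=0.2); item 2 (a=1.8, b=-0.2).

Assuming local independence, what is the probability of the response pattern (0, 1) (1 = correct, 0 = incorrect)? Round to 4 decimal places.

P(θ) = 1 / (1 + exp(−a(θ − b)))
P_1 = 1/(1+e^{0.6320}) = 0.3471
P_2 = 1/(1+e^{0.7020}) = 0.3314
L = (1−P_1) × P_2 = 0.6529 × 0.3314 = 0.21636

0.2164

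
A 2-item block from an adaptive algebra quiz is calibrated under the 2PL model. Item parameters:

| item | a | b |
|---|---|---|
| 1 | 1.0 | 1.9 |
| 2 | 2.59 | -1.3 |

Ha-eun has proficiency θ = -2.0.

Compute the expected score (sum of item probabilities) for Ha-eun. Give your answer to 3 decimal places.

P(θ) = 1 / (1 + exp(−a(θ − b)))
P_1 = 1/(1+e^{3.9000}) = 0.0198
P_2 = 1/(1+e^{1.8130}) = 0.1403
E[score] = 0.0198 + 0.1403 = 0.1601

0.160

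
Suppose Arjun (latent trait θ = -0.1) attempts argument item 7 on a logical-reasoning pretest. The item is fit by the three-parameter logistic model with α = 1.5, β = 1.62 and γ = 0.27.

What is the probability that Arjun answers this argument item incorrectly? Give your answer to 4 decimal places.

0.6786

P(θ) = γ + (1 − γ) · 1 / (1 + exp(−α(θ − β)))
Exponent: 1.5 × (-0.1 − 1.62) = -2.5800
1/(1 + e^{2.5800}) = 0.0704
P = 0.27 + 0.73 × 0.0704 = 0.3214
P(incorrect) = 1 − 0.3214 = 0.6786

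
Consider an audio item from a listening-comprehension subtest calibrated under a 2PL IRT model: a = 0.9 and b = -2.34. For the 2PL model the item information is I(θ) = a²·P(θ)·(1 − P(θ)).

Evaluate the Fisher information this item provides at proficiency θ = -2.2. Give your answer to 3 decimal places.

P = 1/(1+e^{-0.1260}) = 0.5315
P(1−P) = 0.5315 × 0.4685 = 0.2490
I = a² × P(1−P) = 0.9² × 0.2490 = 0.20170

0.202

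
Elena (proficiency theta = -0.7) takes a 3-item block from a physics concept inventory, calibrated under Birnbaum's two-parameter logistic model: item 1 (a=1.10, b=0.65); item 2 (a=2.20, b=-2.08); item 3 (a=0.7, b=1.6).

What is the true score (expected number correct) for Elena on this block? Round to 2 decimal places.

P(theta) = 1 / (1 + exp(−a(theta − b)))
P_1 = 1/(1+e^{1.4850}) = 0.1847
P_2 = 1/(1+e^{-3.0360}) = 0.9542
P_3 = 1/(1+e^{1.6100}) = 0.1666
E[score] = 0.1847 + 0.9542 + 0.1666 = 1.3054

1.31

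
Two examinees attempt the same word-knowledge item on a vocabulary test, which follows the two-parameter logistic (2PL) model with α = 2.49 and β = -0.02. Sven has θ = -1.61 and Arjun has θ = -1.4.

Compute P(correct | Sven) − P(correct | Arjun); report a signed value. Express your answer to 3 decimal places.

-0.012

P(θ) = 1 / (1 + exp(−α(θ − β)))
P(Sven) = 0.0187  [exponent -3.9591]
P(Arjun) = 0.0312  [exponent -3.4362]
Difference = 0.0187 − 0.0312 = -0.0125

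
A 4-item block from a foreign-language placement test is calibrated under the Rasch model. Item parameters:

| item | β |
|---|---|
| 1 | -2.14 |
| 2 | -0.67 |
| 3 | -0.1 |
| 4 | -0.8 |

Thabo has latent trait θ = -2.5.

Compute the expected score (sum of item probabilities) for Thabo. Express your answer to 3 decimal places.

P(θ) = 1 / (1 + exp(−(θ − β)))
P_1 = 1/(1+e^{0.3600}) = 0.4110
P_2 = 1/(1+e^{1.8300}) = 0.1382
P_3 = 1/(1+e^{2.4000}) = 0.0832
P_4 = 1/(1+e^{1.7000}) = 0.1545
E[score] = 0.4110 + 0.1382 + 0.0832 + 0.1545 = 0.7868

0.787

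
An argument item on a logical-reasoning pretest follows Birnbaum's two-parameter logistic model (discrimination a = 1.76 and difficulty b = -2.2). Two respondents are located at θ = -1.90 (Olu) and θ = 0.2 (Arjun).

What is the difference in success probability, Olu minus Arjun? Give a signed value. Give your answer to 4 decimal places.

P(θ) = 1 / (1 + exp(−a(θ − b)))
P(Olu) = 0.6290  [exponent 0.5280]
P(Arjun) = 0.9856  [exponent 4.2240]
Difference = 0.6290 − 0.9856 = -0.3566

-0.3566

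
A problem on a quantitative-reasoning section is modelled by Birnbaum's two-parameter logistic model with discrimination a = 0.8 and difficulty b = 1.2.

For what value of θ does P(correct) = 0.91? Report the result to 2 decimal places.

4.09

P(θ) = 1 / (1 + exp(−a(θ − b)))
logit = ln(0.9100/0.0900) = 2.3136
θ = b + logit/(a) = 1.2 + 2.3136/0.8000 = 4.0920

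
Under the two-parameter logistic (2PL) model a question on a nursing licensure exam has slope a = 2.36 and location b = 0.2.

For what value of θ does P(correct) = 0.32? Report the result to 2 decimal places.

-0.12

P(θ) = 1 / (1 + exp(−a(θ − b)))
logit = ln(0.3200/0.6800) = -0.7538
θ = b + logit/(a) = 0.2 + (-0.7538)/2.3600 = -0.1194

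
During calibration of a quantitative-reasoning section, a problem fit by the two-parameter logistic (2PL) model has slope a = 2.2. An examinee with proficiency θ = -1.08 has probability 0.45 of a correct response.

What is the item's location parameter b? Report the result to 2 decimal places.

P(θ) = 1 / (1 + exp(−a(θ − b)))
logit(0.45) = ln(0.45/0.55) = -0.2007
b = θ − logit/(a) = -1.08 − (-0.2007)/2.2000 = -0.9888

-0.99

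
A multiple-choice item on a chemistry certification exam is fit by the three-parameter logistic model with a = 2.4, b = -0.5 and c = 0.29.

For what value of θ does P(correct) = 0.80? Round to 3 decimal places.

P(θ) = c + (1 − c) · 1 / (1 + exp(−a(θ − b)))
Remove guessing floor: (0.80 − 0.29)/(1 − 0.29) = 0.7183
logit = ln(0.7183/0.2817) = 0.9361
θ = b + logit/(a) = -0.5 + 0.9361/2.4000 = -0.1100

-0.110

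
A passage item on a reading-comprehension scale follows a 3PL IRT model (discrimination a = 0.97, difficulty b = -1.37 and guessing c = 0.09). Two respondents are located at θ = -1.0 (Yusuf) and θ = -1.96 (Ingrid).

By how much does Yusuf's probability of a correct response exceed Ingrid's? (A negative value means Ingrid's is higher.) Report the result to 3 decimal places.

0.208

P(θ) = c + (1 − c) · 1 / (1 + exp(−a(θ − b)))
P(Yusuf) = 0.6258  [exponent 0.3589]
P(Ingrid) = 0.4182  [exponent -0.5723]
Difference = 0.6258 − 0.4182 = 0.2075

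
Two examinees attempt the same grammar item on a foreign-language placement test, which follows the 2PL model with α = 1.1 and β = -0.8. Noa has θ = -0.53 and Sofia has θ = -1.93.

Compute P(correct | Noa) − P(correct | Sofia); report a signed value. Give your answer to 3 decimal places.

0.350

P(θ) = 1 / (1 + exp(−α(θ − β)))
P(Noa) = 0.5737  [exponent 0.2970]
P(Sofia) = 0.2239  [exponent -1.2430]
Difference = 0.5737 − 0.2239 = 0.3498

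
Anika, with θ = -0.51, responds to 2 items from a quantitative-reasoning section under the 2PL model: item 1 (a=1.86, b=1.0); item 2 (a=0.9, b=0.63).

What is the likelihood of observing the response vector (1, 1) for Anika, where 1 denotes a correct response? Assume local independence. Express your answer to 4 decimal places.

0.0150

P(θ) = 1 / (1 + exp(−a(θ − b)))
P_1 = 1/(1+e^{2.8086}) = 0.0569
P_2 = 1/(1+e^{1.0260}) = 0.2639
L = P_1 × P_2 = 0.0569 × 0.2639 = 0.01500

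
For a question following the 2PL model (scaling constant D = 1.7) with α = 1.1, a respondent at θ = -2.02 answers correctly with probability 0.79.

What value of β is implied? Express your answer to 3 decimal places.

-2.729

P(θ) = 1 / (1 + exp(−D·α(θ − β)))
logit(0.79) = ln(0.79/0.21) = 1.3249
β = θ − logit/(1.7·α) = -2.02 − 1.3249/1.8700 = -2.7285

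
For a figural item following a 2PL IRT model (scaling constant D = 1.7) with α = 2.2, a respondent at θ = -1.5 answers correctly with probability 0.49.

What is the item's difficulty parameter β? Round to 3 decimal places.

-1.489

P(θ) = 1 / (1 + exp(−D·α(θ − β)))
logit(0.49) = ln(0.49/0.51) = -0.0400
β = θ − logit/(1.7·α) = -1.5 − (-0.0400)/3.7400 = -1.4893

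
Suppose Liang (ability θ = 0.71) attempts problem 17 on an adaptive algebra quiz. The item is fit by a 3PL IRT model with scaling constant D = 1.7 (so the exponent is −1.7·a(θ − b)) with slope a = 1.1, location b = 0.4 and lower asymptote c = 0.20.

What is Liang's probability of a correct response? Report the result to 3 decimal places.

P(θ) = c + (1 − c) · 1 / (1 + exp(−D·a(θ − b)))
Exponent: 1.7 × 1.1 × (0.71 − 0.4) = 0.5797
1/(1 + e^{-0.5797}) = 0.6410
P = 0.20 + 0.80 × 0.6410 = 0.7128

0.713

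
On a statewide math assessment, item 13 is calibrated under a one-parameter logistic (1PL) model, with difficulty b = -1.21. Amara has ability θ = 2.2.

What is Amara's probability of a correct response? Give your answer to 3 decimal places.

P(θ) = 1 / (1 + exp(−(θ − b)))
Exponent: (2.2 − (-1.21)) = 3.4100
1/(1 + e^{-3.4100}) = 0.9680
P = 0.9680

0.968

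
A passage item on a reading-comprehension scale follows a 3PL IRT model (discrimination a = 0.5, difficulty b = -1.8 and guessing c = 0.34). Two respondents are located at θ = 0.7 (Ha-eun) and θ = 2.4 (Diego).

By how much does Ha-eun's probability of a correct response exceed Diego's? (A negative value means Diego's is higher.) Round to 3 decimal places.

-0.075

P(θ) = c + (1 − c) · 1 / (1 + exp(−a(θ − b)))
P(Ha-eun) = 0.8530  [exponent 1.2500]
P(Diego) = 0.9280  [exponent 2.1000]
Difference = 0.8530 − 0.9280 = -0.0750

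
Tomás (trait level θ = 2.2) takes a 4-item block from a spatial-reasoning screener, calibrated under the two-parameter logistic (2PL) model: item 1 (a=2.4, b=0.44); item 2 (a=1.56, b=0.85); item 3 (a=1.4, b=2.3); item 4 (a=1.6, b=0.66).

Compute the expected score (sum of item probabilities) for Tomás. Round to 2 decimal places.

P(θ) = 1 / (1 + exp(−a(θ − b)))
P_1 = 1/(1+e^{-4.2240}) = 0.9856
P_2 = 1/(1+e^{-2.1060}) = 0.8915
P_3 = 1/(1+e^{0.1400}) = 0.4651
P_4 = 1/(1+e^{-2.4640}) = 0.9216
E[score] = 0.9856 + 0.8915 + 0.4651 + 0.9216 = 3.2637

3.26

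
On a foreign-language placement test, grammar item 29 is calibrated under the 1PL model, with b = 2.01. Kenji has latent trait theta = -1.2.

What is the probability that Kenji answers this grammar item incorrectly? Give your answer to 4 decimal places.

0.9612

P(theta) = 1 / (1 + exp(−(theta − b)))
Exponent: (-1.2 − 2.01) = -3.2100
1/(1 + e^{3.2100}) = 0.0388
P = 0.0388
P(incorrect) = 1 − 0.0388 = 0.9612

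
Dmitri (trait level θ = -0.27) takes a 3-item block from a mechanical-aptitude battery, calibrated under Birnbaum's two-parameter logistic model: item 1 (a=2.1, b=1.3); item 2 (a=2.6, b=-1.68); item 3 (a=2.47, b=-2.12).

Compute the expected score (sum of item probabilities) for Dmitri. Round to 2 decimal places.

P(θ) = 1 / (1 + exp(−a(θ − b)))
P_1 = 1/(1+e^{3.2970}) = 0.0357
P_2 = 1/(1+e^{-3.6660}) = 0.9751
P_3 = 1/(1+e^{-4.5695}) = 0.9897
E[score] = 0.0357 + 0.9751 + 0.9897 = 2.0005

2.00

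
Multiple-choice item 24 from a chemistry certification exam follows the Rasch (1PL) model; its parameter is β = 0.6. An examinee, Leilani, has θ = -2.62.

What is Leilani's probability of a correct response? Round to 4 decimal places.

0.0384

P(θ) = 1 / (1 + exp(−(θ − β)))
Exponent: (-2.62 − 0.6) = -3.2200
1/(1 + e^{3.2200}) = 0.0384
P = 0.0384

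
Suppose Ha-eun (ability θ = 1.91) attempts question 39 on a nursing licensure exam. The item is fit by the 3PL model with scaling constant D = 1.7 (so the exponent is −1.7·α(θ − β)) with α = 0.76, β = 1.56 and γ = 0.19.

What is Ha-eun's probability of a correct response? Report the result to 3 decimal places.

0.685

P(θ) = γ + (1 − γ) · 1 / (1 + exp(−D·α(θ − β)))
Exponent: 1.7 × 0.76 × (1.91 − 1.56) = 0.4522
1/(1 + e^{-0.4522}) = 0.6112
P = 0.19 + 0.81 × 0.6112 = 0.6850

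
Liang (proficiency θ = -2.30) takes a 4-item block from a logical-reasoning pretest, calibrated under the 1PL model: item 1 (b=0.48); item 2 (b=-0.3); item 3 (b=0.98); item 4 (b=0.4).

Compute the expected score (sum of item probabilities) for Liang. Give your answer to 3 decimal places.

P(θ) = 1 / (1 + exp(−(θ − b)))
P_1 = 1/(1+e^{2.7800}) = 0.0584
P_2 = 1/(1+e^{2.0000}) = 0.1192
P_3 = 1/(1+e^{3.2800}) = 0.0363
P_4 = 1/(1+e^{2.7000}) = 0.0630
E[score] = 0.0584 + 0.1192 + 0.0363 + 0.0630 = 0.2769

0.277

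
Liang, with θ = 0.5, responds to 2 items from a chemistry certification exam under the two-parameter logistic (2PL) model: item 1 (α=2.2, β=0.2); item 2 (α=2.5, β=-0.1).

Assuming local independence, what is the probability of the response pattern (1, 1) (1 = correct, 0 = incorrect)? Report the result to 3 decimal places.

P(θ) = 1 / (1 + exp(−α(θ − β)))
P_1 = 1/(1+e^{-0.6600}) = 0.6593
P_2 = 1/(1+e^{-1.5000}) = 0.8176
L = P_1 × P_2 = 0.6593 × 0.8176 = 0.53899

0.539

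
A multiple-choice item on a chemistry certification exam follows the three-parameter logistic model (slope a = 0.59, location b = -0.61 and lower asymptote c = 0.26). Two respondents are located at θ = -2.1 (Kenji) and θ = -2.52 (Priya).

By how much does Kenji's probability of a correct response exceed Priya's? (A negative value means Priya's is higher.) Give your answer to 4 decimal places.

P(θ) = c + (1 − c) · 1 / (1 + exp(−a(θ − b)))
P(Kenji) = 0.4771  [exponent -0.8791]
P(Priya) = 0.4411  [exponent -1.1269]
Difference = 0.4771 − 0.4411 = 0.0360

0.0360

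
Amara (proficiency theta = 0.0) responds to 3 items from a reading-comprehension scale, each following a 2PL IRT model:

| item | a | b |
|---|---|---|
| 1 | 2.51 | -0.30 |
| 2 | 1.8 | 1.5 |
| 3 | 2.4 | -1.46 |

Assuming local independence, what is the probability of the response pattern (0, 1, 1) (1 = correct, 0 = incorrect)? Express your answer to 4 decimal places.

P(theta) = 1 / (1 + exp(−a(theta − b)))
P_1 = 1/(1+e^{-0.7530}) = 0.6798
P_2 = 1/(1+e^{2.7000}) = 0.0630
P_3 = 1/(1+e^{-3.5040}) = 0.9708
L = (1−P_1) × P_2 × P_3 = 0.3202 × 0.0630 × 0.9708 = 0.01957

0.0196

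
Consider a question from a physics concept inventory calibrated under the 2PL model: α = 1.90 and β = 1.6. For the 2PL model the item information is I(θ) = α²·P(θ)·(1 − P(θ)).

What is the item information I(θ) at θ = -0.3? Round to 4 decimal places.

0.0926

P = 1/(1+e^{3.6100}) = 0.0263
P(1−P) = 0.0263 × 0.9737 = 0.0256
I = α² × P(1−P) = 1.90² × 0.0256 = 0.09258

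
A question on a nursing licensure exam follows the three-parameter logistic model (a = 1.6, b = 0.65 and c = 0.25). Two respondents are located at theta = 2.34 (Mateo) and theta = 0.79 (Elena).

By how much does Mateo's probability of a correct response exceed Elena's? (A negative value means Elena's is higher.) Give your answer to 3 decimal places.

0.286

P(theta) = c + (1 − c) · 1 / (1 + exp(−a(theta − b)))
P(Mateo) = 0.9529  [exponent 2.7040]
P(Elena) = 0.6668  [exponent 0.2240]
Difference = 0.9529 − 0.6668 = 0.2861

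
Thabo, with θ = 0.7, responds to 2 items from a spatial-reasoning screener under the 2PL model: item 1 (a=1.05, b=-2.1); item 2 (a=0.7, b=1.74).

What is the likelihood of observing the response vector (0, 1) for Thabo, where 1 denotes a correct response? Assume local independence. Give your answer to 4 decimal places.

0.0164

P(θ) = 1 / (1 + exp(−a(θ − b)))
P_1 = 1/(1+e^{-2.9400}) = 0.9498
P_2 = 1/(1+e^{0.7280}) = 0.3256
L = (1−P_1) × P_2 = 0.0502 × 0.3256 = 0.01635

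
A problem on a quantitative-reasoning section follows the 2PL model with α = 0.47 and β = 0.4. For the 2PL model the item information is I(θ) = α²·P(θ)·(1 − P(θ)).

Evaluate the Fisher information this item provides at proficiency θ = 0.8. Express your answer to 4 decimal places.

P = 1/(1+e^{-0.1880}) = 0.5469
P(1−P) = 0.5469 × 0.4531 = 0.2478
I = α² × P(1−P) = 0.47² × 0.2478 = 0.05474

0.0547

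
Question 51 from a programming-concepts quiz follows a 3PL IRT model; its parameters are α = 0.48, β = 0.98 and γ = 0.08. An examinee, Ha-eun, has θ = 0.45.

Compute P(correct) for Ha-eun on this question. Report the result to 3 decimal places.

0.482

P(θ) = γ + (1 − γ) · 1 / (1 + exp(−α(θ − β)))
Exponent: 0.48 × (0.45 − 0.98) = -0.2544
1/(1 + e^{0.2544}) = 0.4367
P = 0.08 + 0.92 × 0.4367 = 0.4818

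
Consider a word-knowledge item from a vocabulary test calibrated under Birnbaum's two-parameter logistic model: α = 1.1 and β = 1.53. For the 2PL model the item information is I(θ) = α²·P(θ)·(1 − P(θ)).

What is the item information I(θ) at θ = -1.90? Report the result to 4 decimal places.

P = 1/(1+e^{3.7730}) = 0.0225
P(1−P) = 0.0225 × 0.9775 = 0.0220
I = α² × P(1−P) = 1.1² × 0.0220 = 0.02657

0.0266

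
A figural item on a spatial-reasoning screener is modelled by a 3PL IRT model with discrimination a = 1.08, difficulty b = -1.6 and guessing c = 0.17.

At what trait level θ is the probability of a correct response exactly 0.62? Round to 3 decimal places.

-1.443

P(θ) = c + (1 − c) · 1 / (1 + exp(−a(θ − b)))
Remove guessing floor: (0.62 − 0.17)/(1 − 0.17) = 0.5422
logit = ln(0.5422/0.4578) = 0.1691
θ = b + logit/(a) = -1.6 + 0.1691/1.0800 = -1.4434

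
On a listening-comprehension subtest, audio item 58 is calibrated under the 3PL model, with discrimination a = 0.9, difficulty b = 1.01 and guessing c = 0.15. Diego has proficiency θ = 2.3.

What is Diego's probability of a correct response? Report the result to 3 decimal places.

P(θ) = c + (1 − c) · 1 / (1 + exp(−a(θ − b)))
Exponent: 0.9 × (2.3 − 1.01) = 1.1610
1/(1 + e^{-1.1610}) = 0.7615
P = 0.15 + 0.85 × 0.7615 = 0.7973

0.797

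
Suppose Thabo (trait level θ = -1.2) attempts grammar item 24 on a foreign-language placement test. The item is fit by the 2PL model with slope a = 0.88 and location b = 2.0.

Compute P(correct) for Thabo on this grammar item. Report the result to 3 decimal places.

0.056

P(θ) = 1 / (1 + exp(−a(θ − b)))
Exponent: 0.88 × (-1.2 − 2.0) = -2.8160
1/(1 + e^{2.8160}) = 0.0565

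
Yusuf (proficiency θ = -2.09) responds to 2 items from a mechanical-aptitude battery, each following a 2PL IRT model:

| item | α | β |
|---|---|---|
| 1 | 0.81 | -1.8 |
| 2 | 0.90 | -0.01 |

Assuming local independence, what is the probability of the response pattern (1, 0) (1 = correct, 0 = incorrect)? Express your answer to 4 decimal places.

0.3827

P(θ) = 1 / (1 + exp(−α(θ − β)))
P_1 = 1/(1+e^{0.2349}) = 0.4415
P_2 = 1/(1+e^{1.8720}) = 0.1333
L = P_1 × (1−P_2) = 0.4415 × 0.8667 = 0.38268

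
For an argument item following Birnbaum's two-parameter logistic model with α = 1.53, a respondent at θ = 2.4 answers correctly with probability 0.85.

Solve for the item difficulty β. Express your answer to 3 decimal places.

1.266

P(θ) = 1 / (1 + exp(−α(θ − β)))
logit(0.85) = ln(0.85/0.15) = 1.7346
β = θ − logit/(α) = 2.4 − 1.7346/1.5300 = 1.2663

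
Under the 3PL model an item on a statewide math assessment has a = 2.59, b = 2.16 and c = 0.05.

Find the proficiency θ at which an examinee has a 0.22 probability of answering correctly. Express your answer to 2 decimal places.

P(θ) = c + (1 − c) · 1 / (1 + exp(−a(θ − b)))
Remove guessing floor: (0.22 − 0.05)/(1 − 0.05) = 0.1789
logit = ln(0.1789/0.8211) = -1.5235
θ = b + logit/(a) = 2.16 + (-1.5235)/2.5900 = 1.5718

1.57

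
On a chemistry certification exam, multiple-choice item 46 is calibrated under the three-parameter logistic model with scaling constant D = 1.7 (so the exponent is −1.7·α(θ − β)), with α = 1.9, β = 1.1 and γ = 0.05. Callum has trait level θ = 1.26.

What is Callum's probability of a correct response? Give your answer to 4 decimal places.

0.6451

P(θ) = γ + (1 − γ) · 1 / (1 + exp(−D·α(θ − β)))
Exponent: 1.7 × 1.9 × (1.26 − 1.1) = 0.5168
1/(1 + e^{-0.5168}) = 0.6264
P = 0.05 + 0.95 × 0.6264 = 0.6451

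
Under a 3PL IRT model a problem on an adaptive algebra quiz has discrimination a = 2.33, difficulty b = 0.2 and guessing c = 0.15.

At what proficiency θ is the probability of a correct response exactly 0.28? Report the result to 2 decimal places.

-0.53

P(θ) = c + (1 − c) · 1 / (1 + exp(−a(θ − b)))
Remove guessing floor: (0.28 − 0.15)/(1 − 0.15) = 0.1529
logit = ln(0.1529/0.8471) = -1.7117
θ = b + logit/(a) = 0.2 + (-1.7117)/2.3300 = -0.5346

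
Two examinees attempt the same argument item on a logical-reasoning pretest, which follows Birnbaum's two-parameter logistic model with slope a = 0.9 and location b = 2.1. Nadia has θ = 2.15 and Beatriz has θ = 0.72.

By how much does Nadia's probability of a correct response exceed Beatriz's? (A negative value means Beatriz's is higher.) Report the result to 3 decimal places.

0.287

P(θ) = 1 / (1 + exp(−a(θ − b)))
P(Nadia) = 0.5112  [exponent 0.0450]
P(Beatriz) = 0.2241  [exponent -1.2420]
Difference = 0.5112 − 0.2241 = 0.2872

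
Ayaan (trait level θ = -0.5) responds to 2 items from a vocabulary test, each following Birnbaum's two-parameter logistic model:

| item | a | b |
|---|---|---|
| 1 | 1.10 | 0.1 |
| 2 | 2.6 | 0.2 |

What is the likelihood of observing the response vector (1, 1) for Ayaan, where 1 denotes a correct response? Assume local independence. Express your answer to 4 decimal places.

0.0475

P(θ) = 1 / (1 + exp(−a(θ − b)))
P_1 = 1/(1+e^{0.6600}) = 0.3407
P_2 = 1/(1+e^{1.8200}) = 0.1394
L = P_1 × P_2 = 0.3407 × 0.1394 = 0.04751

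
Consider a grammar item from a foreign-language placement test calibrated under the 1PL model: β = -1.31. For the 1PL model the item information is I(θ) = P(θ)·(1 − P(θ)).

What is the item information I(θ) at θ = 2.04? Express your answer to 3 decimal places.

P = 1/(1+e^{-3.3500}) = 0.9661
P(1−P) = 0.9661 × 0.0339 = 0.0327
I = P(1−P) = 0.03275

0.033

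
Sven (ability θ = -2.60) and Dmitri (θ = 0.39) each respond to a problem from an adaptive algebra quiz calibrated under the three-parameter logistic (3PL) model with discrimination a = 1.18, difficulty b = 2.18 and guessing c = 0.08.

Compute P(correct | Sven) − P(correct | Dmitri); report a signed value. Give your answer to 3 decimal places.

-0.096

P(θ) = c + (1 − c) · 1 / (1 + exp(−a(θ − b)))
P(Sven) = 0.0833  [exponent -5.6404]
P(Dmitri) = 0.1793  [exponent -2.1122]
Difference = 0.0833 − 0.1793 = -0.0960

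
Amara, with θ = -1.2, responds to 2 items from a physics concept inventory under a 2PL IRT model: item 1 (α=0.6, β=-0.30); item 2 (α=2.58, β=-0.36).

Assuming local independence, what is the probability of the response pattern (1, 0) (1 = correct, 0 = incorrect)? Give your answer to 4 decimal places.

P(θ) = 1 / (1 + exp(−α(θ − β)))
P_1 = 1/(1+e^{0.5400}) = 0.3682
P_2 = 1/(1+e^{2.1672}) = 0.1027
L = P_1 × (1−P_2) = 0.3682 × 0.8973 = 0.33036

0.3304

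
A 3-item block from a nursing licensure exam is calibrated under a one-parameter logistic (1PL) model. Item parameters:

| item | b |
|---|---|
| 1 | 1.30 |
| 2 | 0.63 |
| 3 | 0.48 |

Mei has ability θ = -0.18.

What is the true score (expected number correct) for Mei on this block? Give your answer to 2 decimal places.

P(θ) = 1 / (1 + exp(−(θ − b)))
P_1 = 1/(1+e^{1.4800}) = 0.1854
P_2 = 1/(1+e^{0.8100}) = 0.3079
P_3 = 1/(1+e^{0.6600}) = 0.3407
E[score] = 0.1854 + 0.3079 + 0.3407 = 0.8341

0.83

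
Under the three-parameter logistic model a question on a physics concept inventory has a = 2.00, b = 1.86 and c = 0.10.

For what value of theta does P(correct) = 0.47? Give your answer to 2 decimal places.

1.68

P(theta) = c + (1 − c) · 1 / (1 + exp(−a(theta − b)))
Remove guessing floor: (0.47 − 0.10)/(1 − 0.10) = 0.4111
logit = ln(0.4111/0.5889) = -0.3594
theta = b + logit/(a) = 1.86 + (-0.3594)/2.0000 = 1.6803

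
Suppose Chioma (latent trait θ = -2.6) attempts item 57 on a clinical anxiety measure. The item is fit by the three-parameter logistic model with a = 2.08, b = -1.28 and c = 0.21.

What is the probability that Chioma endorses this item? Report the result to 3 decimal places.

0.258

P(θ) = c + (1 − c) · 1 / (1 + exp(−a(θ − b)))
Exponent: 2.08 × (-2.6 − (-1.28)) = -2.7456
1/(1 + e^{2.7456}) = 0.0603
P = 0.21 + 0.79 × 0.0603 = 0.2577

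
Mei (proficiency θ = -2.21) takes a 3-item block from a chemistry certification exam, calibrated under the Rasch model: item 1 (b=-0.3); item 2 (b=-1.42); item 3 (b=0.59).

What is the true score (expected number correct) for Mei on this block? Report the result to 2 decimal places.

0.50

P(θ) = 1 / (1 + exp(−(θ − b)))
P_1 = 1/(1+e^{1.9100}) = 0.1290
P_2 = 1/(1+e^{0.7900}) = 0.3122
P_3 = 1/(1+e^{2.8000}) = 0.0573
E[score] = 0.1290 + 0.3122 + 0.0573 = 0.4985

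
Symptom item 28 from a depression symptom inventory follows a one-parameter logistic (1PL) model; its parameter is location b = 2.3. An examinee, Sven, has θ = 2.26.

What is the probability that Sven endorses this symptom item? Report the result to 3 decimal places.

0.490

P(θ) = 1 / (1 + exp(−(θ − b)))
Exponent: (2.26 − 2.3) = -0.0400
1/(1 + e^{0.0400}) = 0.4900
P = 0.4900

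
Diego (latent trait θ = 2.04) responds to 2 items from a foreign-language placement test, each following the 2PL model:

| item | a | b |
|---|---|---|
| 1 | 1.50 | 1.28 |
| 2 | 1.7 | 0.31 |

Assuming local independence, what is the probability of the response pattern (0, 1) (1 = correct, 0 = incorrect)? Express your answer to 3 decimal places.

P(θ) = 1 / (1 + exp(−a(θ − b)))
P_1 = 1/(1+e^{-1.1400}) = 0.7577
P_2 = 1/(1+e^{-2.9410}) = 0.9498
L = (1−P_1) × P_2 = 0.2423 × 0.9498 = 0.23016

0.230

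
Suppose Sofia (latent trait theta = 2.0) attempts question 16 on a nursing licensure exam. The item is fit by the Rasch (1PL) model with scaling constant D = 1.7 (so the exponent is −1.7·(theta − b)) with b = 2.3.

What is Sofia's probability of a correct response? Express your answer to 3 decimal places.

P(theta) = 1 / (1 + exp(−D·(theta − b)))
Exponent: 1.7 × (2.0 − 2.3) = -0.5100
1/(1 + e^{0.5100}) = 0.3752
P = 0.3752

0.375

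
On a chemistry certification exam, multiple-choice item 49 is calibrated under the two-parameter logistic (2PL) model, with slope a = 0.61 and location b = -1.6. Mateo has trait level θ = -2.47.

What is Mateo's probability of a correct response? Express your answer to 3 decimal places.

P(θ) = 1 / (1 + exp(−a(θ − b)))
Exponent: 0.61 × (-2.47 − (-1.6)) = -0.5307
1/(1 + e^{0.5307}) = 0.3704

0.370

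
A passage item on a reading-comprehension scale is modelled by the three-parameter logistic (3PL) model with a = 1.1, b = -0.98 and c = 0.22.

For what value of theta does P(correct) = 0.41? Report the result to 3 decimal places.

-2.010

P(theta) = c + (1 − c) · 1 / (1 + exp(−a(theta − b)))
Remove guessing floor: (0.41 − 0.22)/(1 − 0.22) = 0.2436
logit = ln(0.2436/0.7564) = -1.1331
theta = b + logit/(a) = -0.98 + (-1.1331)/1.1000 = -2.0101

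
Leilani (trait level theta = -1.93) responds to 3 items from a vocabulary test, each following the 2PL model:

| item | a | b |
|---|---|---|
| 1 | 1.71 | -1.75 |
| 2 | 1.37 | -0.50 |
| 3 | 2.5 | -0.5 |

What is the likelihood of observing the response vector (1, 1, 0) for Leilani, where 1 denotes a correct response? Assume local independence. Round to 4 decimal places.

P(theta) = 1 / (1 + exp(−a(theta − b)))
P_1 = 1/(1+e^{0.3078}) = 0.4237
P_2 = 1/(1+e^{1.9591}) = 0.1236
P_3 = 1/(1+e^{3.5750}) = 0.0273
L = P_1 × P_2 × (1−P_3) = 0.4237 × 0.1236 × 0.9727 = 0.05092

0.0509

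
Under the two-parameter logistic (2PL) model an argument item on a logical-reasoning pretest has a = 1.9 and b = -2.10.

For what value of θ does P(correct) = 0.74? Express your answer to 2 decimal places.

-1.55

P(θ) = 1 / (1 + exp(−a(θ − b)))
logit = ln(0.7400/0.2600) = 1.0460
θ = b + logit/(a) = -2.10 + 1.0460/1.9000 = -1.5495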